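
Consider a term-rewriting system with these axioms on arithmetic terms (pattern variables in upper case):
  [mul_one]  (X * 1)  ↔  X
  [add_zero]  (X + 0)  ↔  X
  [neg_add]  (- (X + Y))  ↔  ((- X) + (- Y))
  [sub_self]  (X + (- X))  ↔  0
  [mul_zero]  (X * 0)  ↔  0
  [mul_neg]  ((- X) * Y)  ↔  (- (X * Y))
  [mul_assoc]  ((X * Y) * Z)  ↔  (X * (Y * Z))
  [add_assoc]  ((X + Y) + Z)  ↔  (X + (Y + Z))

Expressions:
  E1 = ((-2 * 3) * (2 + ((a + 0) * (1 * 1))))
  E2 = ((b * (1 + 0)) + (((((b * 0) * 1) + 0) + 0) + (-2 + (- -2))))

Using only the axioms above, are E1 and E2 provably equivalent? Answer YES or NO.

NO

Every axiom is a valid identity, so a rewrite proof would force E1 and E2 to agree under every assignment.
At a=0, b=0: E1 = -12 but E2 = 0; they differ, so no derivation exists.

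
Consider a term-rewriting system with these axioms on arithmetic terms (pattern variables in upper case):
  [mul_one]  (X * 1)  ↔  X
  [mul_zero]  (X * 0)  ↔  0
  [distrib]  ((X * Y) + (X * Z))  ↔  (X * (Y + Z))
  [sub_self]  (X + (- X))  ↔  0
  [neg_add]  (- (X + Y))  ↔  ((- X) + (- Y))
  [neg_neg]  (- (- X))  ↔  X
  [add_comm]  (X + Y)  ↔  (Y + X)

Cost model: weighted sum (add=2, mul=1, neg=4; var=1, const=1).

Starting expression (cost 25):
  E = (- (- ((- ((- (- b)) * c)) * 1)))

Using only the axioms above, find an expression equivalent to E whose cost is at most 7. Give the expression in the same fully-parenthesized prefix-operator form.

(- (b * c))   [cost 7]

(1) ((- ((- (- b)) * c)) * 1)  =[mul_one →]=  (- ((- (- b)) * c))    ⊢ (- (- (- ((- (- b)) * c))))
(2) (- (- (- ((- (- b)) * c))))  =[neg_neg →]=  (- ((- (- b)) * c))
(3) (- (- b))  =[neg_neg →]=  b    ⊢ cost 7, within 7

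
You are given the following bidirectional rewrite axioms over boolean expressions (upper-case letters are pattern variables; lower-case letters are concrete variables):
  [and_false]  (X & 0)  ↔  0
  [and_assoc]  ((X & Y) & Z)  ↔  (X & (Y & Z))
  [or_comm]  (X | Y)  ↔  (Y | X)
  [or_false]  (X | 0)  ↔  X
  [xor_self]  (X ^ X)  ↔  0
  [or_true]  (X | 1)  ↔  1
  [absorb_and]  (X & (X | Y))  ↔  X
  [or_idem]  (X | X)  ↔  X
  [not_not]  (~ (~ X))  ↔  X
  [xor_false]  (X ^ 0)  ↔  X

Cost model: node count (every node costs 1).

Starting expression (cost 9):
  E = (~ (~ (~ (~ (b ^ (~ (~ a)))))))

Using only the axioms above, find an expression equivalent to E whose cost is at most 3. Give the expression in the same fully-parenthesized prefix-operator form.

(b ^ a)   [cost 3]

(1) (~ (~ a))  =[not_not →]=  a    ⊢ (~ (~ (~ (~ (b ^ a)))))
(2) (~ (~ (~ (~ (b ^ a)))))  =[not_not →]=  (~ (~ (b ^ a)))
(3) (~ (~ (b ^ a)))  =[not_not →]=  (b ^ a)    ⊢ cost 3, within 3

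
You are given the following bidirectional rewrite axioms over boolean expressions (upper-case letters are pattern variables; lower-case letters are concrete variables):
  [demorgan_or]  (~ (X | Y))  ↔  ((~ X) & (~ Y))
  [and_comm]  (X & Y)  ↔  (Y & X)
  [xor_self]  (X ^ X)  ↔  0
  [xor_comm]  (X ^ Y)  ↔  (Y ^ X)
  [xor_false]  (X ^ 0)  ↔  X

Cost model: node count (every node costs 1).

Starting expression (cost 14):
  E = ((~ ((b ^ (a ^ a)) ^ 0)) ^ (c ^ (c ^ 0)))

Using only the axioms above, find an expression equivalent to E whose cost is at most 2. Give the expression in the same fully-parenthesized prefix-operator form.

1. [xor_self →] (a ^ a)  →  0;  E = ((~ ((b ^ 0) ^ 0)) ^ (c ^ (c ^ 0)))
2. [xor_false →] (b ^ 0)  →  b;  E = ((~ (b ^ 0)) ^ (c ^ (c ^ 0)))
3. [xor_false →] (b ^ 0)  →  b;  E = ((~ b) ^ (c ^ (c ^ 0)))
4. [xor_false →] (c ^ 0)  →  c;  E = ((~ b) ^ (c ^ c))
5. [xor_self →] (c ^ c)  →  0;  E = ((~ b) ^ 0)
6. [xor_false →] ((~ b) ^ 0)  →  (~ b);  cost 2 ≤ 2, done

(~ b)   [cost 2]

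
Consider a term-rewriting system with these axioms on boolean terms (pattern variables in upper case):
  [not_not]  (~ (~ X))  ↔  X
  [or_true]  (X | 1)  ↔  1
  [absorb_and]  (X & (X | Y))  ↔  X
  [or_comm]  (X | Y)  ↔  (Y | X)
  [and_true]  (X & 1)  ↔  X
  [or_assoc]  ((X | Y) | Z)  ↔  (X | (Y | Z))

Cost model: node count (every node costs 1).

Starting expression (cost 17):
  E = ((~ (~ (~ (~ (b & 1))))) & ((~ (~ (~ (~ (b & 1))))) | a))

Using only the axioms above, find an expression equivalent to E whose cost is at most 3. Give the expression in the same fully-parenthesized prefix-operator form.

(b & 1)   [cost 3]

1. [absorb_and →] ((~ (~ (~ (~ (b & 1))))) & ((~ (~ (~ (~ (b & 1))))) | a))  →  (~ (~ (~ (~ (b & 1)))))
2. [not_not →] (~ (~ (~ (b & 1))))  →  (~ (b & 1));  E = (~ (~ (b & 1)))
3. [not_not →] (~ (~ (b & 1)))  →  (b & 1);  cost 3 ≤ 3, done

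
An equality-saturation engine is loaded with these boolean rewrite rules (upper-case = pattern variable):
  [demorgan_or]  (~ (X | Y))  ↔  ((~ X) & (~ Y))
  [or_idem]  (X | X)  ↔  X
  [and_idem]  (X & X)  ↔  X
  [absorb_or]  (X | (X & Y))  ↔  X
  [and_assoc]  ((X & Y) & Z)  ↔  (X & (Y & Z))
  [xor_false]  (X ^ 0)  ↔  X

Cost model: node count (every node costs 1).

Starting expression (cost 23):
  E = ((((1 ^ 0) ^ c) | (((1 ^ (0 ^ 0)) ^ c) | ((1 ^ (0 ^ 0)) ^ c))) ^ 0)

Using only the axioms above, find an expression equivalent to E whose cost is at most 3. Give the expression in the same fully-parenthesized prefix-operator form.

(1 ^ c)   [cost 3]

step 1: or_idem (→) rewrites (((1 ^ (0 ^ 0)) ^ c) | ((1 ^ (0 ^ 0)) ^ c)) into ((1 ^ (0 ^ 0)) ^ c), now ((((1 ^ 0) ^ c) | ((1 ^ (0 ^ 0)) ^ c)) ^ 0)
step 2: xor_false (→) rewrites (0 ^ 0) into 0, now ((((1 ^ 0) ^ c) | ((1 ^ 0) ^ c)) ^ 0)
step 3: or_idem (→) rewrites (((1 ^ 0) ^ c) | ((1 ^ 0) ^ c)) into ((1 ^ 0) ^ c), now (((1 ^ 0) ^ c) ^ 0)
step 4: xor_false (→) rewrites (1 ^ 0) into 1, now ((1 ^ c) ^ 0)
step 5: xor_false (→) rewrites ((1 ^ c) ^ 0) into (1 ^ c), reaching cost 3 (bound 3)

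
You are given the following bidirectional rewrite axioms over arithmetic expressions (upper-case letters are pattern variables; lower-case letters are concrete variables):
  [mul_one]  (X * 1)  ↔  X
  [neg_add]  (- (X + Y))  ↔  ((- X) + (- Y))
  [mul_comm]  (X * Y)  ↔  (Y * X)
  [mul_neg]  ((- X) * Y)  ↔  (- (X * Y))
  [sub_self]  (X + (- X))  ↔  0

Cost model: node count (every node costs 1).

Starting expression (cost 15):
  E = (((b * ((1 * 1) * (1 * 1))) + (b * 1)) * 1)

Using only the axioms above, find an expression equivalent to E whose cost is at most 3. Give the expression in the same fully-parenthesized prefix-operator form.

(b + b)   [cost 3]

step 1: mul_one (→) rewrites (((b * ((1 * 1) * (1 * 1))) + (b * 1)) * 1) into ((b * ((1 * 1) * (1 * 1))) + (b * 1))
step 2: mul_one (→) rewrites (1 * 1) into 1, now ((b * ((1 * 1) * 1)) + (b * 1))
step 3: mul_one (→) rewrites ((1 * 1) * 1) into (1 * 1), now ((b * (1 * 1)) + (b * 1))
step 4: mul_one (→) rewrites (b * 1) into b, now ((b * (1 * 1)) + b)
step 5: mul_one (→) rewrites (1 * 1) into 1, now ((b * 1) + b)
step 6: mul_one (→) rewrites (b * 1) into b, reaching cost 3 (bound 3)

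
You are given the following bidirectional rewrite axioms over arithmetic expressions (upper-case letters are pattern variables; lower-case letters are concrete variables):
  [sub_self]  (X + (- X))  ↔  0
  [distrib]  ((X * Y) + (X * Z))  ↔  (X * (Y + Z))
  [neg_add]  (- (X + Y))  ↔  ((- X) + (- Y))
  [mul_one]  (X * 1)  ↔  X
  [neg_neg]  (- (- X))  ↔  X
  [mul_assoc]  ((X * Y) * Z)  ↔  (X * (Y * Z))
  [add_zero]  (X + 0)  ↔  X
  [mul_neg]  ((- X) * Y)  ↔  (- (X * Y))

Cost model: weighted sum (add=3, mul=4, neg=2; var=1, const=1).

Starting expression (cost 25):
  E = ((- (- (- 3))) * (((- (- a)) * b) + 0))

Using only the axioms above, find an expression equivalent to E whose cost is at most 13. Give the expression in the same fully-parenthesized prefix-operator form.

(1) (((- (- a)) * b) + 0)  =[add_zero →]=  ((- (- a)) * b)    ⊢ ((- (- (- 3))) * ((- (- a)) * b))
(2) (- (- a))  =[neg_neg →]=  a    ⊢ ((- (- (- 3))) * (a * b))
(3) (- (- (- 3)))  =[neg_neg →]=  (- 3)    ⊢ cost 13, within 13

((- 3) * (a * b))   [cost 13]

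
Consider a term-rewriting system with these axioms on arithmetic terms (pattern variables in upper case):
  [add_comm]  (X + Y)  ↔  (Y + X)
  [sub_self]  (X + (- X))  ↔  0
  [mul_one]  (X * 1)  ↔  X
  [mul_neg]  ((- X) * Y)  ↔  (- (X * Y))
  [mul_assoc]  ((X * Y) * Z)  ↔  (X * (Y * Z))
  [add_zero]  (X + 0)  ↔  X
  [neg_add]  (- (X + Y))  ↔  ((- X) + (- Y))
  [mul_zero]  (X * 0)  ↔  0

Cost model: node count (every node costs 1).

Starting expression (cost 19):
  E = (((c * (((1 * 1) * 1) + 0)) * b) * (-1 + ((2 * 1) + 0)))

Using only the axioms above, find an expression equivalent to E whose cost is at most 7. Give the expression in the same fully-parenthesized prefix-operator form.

((c * b) * (-1 + 2))   [cost 7]

1. [mul_one →] (1 * 1)  →  1;  E = (((c * ((1 * 1) + 0)) * b) * (-1 + ((2 * 1) + 0)))
2. [add_zero →] ((2 * 1) + 0)  →  (2 * 1);  E = (((c * ((1 * 1) + 0)) * b) * (-1 + (2 * 1)))
3. [mul_one →] (2 * 1)  →  2;  E = (((c * ((1 * 1) + 0)) * b) * (-1 + 2))
4. [mul_one →] (1 * 1)  →  1;  E = (((c * (1 + 0)) * b) * (-1 + 2))
5. [add_zero →] (1 + 0)  →  1;  E = (((c * 1) * b) * (-1 + 2))
6. [mul_one →] (c * 1)  →  c;  cost 7 ≤ 7, done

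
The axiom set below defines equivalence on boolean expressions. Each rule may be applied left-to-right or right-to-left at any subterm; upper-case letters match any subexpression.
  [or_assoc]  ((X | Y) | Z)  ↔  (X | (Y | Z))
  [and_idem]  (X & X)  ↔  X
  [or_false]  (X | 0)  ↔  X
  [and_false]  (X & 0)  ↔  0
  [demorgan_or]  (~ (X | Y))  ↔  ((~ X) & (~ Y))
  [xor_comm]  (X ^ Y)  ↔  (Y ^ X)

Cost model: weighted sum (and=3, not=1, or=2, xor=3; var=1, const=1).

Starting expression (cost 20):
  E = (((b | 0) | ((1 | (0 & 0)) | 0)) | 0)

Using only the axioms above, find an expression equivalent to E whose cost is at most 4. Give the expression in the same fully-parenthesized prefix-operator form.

step 1: or_false (→) rewrites ((1 | (0 & 0)) | 0) into (1 | (0 & 0)), now (((b | 0) | (1 | (0 & 0))) | 0)
step 2: and_false (→) rewrites (0 & 0) into 0, now (((b | 0) | (1 | 0)) | 0)
step 3: or_assoc (→) rewrites (((b | 0) | (1 | 0)) | 0) into ((b | 0) | ((1 | 0) | 0))
step 4: or_false (→) rewrites (1 | 0) into 1, now ((b | 0) | (1 | 0))
step 5: or_false (→) rewrites (b | 0) into b, now (b | (1 | 0))
step 6: or_false (→) rewrites (1 | 0) into 1, reaching cost 4 (bound 4)

(b | 1)   [cost 4]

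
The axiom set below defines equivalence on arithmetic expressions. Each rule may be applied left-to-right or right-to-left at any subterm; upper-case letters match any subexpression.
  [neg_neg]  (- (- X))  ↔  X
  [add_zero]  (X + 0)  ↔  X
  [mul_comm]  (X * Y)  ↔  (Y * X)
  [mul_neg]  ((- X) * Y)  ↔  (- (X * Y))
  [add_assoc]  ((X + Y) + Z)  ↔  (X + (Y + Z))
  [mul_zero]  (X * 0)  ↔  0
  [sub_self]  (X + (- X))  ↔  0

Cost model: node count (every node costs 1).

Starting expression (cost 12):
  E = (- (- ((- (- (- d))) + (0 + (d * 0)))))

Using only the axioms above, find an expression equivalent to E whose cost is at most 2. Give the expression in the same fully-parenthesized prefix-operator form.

(- d)   [cost 2]

step 1: neg_neg (→) rewrites (- (- ((- (- (- d))) + (0 + (d * 0))))) into ((- (- (- d))) + (0 + (d * 0)))
step 2: mul_zero (→) rewrites (d * 0) into 0, now ((- (- (- d))) + (0 + 0))
step 3: add_zero (→) rewrites (0 + 0) into 0, now ((- (- (- d))) + 0)
step 4: add_zero (→) rewrites ((- (- (- d))) + 0) into (- (- (- d)))
step 5: neg_neg (→) rewrites (- (- (- d))) into (- d), reaching cost 2 (bound 2)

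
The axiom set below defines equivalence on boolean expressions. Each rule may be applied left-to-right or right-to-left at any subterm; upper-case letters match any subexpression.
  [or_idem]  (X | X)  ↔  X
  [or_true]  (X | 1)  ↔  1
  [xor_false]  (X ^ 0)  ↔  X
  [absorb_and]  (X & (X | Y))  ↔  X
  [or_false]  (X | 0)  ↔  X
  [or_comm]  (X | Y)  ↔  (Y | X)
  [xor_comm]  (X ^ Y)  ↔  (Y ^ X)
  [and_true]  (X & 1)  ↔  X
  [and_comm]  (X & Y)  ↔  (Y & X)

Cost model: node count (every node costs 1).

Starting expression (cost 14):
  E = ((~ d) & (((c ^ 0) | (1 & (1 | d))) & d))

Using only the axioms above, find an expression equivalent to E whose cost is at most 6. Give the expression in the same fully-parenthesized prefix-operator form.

step 1: absorb_and (→) rewrites (1 & (1 | d)) into 1, now ((~ d) & (((c ^ 0) | 1) & d))
step 2: xor_false (→) rewrites (c ^ 0) into c, now ((~ d) & ((c | 1) & d))
step 3: or_true (→) rewrites (c | 1) into 1, reaching cost 6 (bound 6)

((~ d) & (1 & d))   [cost 6]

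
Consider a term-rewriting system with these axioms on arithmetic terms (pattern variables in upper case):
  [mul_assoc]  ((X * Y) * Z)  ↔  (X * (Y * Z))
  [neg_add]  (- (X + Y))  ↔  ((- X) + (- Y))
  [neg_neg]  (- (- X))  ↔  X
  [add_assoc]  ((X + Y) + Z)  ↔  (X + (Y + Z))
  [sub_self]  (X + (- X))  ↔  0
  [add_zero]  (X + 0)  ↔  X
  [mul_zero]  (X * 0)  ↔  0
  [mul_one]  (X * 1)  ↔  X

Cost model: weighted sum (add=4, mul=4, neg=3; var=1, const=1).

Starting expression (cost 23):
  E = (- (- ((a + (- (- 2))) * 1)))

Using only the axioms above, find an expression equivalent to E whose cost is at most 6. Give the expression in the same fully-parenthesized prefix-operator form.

step 1: mul_one (→) rewrites ((a + (- (- 2))) * 1) into (a + (- (- 2))), now (- (- (a + (- (- 2)))))
step 2: neg_neg (→) rewrites (- (- 2)) into 2, now (- (- (a + 2)))
step 3: neg_neg (→) rewrites (- (- (a + 2))) into (a + 2), reaching cost 6 (bound 6)

(a + 2)   [cost 6]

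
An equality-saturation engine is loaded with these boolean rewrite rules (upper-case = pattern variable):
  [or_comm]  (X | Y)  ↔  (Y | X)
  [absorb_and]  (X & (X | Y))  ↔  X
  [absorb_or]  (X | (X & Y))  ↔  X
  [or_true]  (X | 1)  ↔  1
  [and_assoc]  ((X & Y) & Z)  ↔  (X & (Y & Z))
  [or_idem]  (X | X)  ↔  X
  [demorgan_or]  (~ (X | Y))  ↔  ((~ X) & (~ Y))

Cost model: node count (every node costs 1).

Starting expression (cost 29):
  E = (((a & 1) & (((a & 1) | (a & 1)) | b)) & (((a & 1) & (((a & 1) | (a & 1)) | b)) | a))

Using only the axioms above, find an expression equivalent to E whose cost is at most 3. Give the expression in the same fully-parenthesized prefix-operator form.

(a & 1)   [cost 3]

(1) (((a & 1) & (((a & 1) | (a & 1)) | b)) & (((a & 1) & (((a & 1) | (a & 1)) | b)) | a))  =[absorb_and →]=  ((a & 1) & (((a & 1) | (a & 1)) | b))
(2) ((a & 1) | (a & 1))  =[or_idem →]=  (a & 1)    ⊢ ((a & 1) & ((a & 1) | b))
(3) ((a & 1) & ((a & 1) | b))  =[absorb_and →]=  (a & 1)    ⊢ cost 3, within 3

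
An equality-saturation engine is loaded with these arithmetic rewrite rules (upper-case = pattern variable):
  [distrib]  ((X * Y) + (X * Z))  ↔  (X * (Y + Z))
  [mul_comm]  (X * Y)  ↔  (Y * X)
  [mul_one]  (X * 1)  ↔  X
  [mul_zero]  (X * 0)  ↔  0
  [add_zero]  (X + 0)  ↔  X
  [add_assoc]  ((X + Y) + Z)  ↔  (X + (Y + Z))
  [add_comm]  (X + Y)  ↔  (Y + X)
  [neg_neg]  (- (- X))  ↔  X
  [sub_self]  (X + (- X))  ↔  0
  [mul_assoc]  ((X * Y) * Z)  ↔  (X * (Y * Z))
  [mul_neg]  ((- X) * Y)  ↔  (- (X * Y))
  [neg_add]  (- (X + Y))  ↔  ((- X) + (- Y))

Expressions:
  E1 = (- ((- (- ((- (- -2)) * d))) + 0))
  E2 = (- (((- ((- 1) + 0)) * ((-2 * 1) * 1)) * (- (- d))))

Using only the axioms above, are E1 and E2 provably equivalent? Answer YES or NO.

YES

1. [neg_neg →] (- (- -2))  →  -2;  E1 = (- ((- (- (-2 * d))) + 0))
2. [add_zero →] ((- (- (-2 * d))) + 0)  →  (- (- (-2 * d)));  E1 = (- (- (- (-2 * d))))
3. [neg_neg →] (- (- (- (-2 * d))))  →  (- (-2 * d))
4. [mul_one ←] -2  →  (-2 * 1);  E1 = (- ((-2 * 1) * d))
5. [mul_comm →] (-2 * 1)  →  (1 * -2);  E1 = (- ((1 * -2) * d))
6. [neg_neg ←] d  →  (- (- d));  E1 = (- ((1 * -2) * (- (- d))))
7. [neg_neg ←] 1  →  (- (- 1));  E1 = (- (((- (- 1)) * -2) * (- (- d))))
8. [mul_one ←] -2  →  (-2 * 1);  E1 = (- (((- (- 1)) * (-2 * 1)) * (- (- d))))
9. [mul_one ←] -2  →  (-2 * 1);  E1 = (- (((- (- 1)) * ((-2 * 1) * 1)) * (- (- d))))
10. [add_zero ←] (- 1)  →  ((- 1) + 0);  this is E2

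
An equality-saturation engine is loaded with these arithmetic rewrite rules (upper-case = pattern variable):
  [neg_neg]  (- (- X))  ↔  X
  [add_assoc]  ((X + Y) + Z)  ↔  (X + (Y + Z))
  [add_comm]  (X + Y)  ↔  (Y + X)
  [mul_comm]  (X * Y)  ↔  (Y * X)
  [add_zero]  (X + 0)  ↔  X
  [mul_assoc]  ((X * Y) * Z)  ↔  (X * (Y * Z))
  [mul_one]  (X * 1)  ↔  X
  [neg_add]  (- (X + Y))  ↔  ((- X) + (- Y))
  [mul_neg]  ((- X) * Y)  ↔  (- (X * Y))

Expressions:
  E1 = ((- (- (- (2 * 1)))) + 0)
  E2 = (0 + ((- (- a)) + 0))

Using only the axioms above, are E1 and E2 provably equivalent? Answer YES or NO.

Every axiom is a valid identity, so a rewrite proof would force E1 and E2 to agree under every assignment.
At a=0: E1 = -2 but E2 = 0; they differ, so no derivation exists.

NO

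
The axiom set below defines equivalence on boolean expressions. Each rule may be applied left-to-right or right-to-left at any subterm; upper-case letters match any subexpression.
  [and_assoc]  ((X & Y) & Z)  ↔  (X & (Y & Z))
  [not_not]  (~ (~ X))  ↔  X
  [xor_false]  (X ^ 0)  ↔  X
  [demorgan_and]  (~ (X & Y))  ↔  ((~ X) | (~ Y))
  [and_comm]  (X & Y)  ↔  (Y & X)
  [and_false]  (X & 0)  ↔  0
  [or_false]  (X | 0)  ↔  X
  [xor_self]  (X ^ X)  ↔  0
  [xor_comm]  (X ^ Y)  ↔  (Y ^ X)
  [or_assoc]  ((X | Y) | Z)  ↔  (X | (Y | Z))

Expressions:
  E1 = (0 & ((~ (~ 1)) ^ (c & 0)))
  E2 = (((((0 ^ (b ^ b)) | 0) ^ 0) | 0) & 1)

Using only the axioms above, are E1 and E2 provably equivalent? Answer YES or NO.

step 1: and_false (→) rewrites (c & 0) into 0, now (0 & ((~ (~ 1)) ^ 0))
step 2: xor_false (→) rewrites ((~ (~ 1)) ^ 0) into (~ (~ 1)), now (0 & (~ (~ 1)))
step 3: not_not (→) rewrites (~ (~ 1)) into 1, now (0 & 1)
step 4: or_false (←) rewrites 0 into (0 | 0), now ((0 | 0) & 1)
step 5: xor_false (←) rewrites 0 into (0 ^ 0), now (((0 ^ 0) | 0) & 1)
step 6: xor_false (←) rewrites (0 ^ 0) into ((0 ^ 0) ^ 0), now ((((0 ^ 0) ^ 0) | 0) & 1)
step 7: xor_self (←) rewrites 0 into (b ^ b), now ((((0 ^ (b ^ b)) ^ 0) | 0) & 1)
step 8: or_false (←) rewrites (0 ^ (b ^ b)) into ((0 ^ (b ^ b)) | 0), which is E2

YES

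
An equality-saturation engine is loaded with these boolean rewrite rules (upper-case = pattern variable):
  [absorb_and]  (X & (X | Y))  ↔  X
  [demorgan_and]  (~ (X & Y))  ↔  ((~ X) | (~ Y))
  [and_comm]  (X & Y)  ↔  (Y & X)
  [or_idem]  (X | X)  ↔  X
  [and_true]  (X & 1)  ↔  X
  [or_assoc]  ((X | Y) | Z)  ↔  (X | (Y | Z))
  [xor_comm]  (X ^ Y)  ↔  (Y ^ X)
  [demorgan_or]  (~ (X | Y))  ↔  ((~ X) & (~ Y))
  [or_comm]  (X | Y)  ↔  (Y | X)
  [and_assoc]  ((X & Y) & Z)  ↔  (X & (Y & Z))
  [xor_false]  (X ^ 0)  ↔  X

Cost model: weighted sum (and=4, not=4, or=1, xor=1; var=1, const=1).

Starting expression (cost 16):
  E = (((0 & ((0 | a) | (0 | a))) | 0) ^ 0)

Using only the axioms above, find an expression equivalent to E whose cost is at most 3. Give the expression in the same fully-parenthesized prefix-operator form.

(0 | 0)   [cost 3]

step 1: xor_false (→) rewrites (((0 & ((0 | a) | (0 | a))) | 0) ^ 0) into ((0 & ((0 | a) | (0 | a))) | 0)
step 2: or_idem (→) rewrites ((0 | a) | (0 | a)) into (0 | a), now ((0 & (0 | a)) | 0)
step 3: absorb_and (→) rewrites (0 & (0 | a)) into 0, reaching cost 3 (bound 3)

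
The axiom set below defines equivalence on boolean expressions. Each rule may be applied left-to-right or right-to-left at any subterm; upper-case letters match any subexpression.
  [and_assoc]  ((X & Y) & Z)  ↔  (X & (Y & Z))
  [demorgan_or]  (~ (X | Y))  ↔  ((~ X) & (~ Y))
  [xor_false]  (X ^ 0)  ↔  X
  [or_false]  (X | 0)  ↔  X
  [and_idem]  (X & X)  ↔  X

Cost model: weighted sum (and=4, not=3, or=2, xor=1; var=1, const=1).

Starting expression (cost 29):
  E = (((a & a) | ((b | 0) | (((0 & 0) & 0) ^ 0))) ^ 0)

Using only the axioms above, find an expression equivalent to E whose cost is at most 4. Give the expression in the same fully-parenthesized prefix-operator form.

1. [and_idem →] (0 & 0)  →  0;  E = (((a & a) | ((b | 0) | ((0 & 0) ^ 0))) ^ 0)
2. [or_false →] (b | 0)  →  b;  E = (((a & a) | (b | ((0 & 0) ^ 0))) ^ 0)
3. [xor_false →] (((a & a) | (b | ((0 & 0) ^ 0))) ^ 0)  →  ((a & a) | (b | ((0 & 0) ^ 0)))
4. [and_idem →] (a & a)  →  a;  E = (a | (b | ((0 & 0) ^ 0)))
5. [and_idem →] (0 & 0)  →  0;  E = (a | (b | (0 ^ 0)))
6. [xor_false →] (0 ^ 0)  →  0;  E = (a | (b | 0))
7. [or_false →] (b | 0)  →  b;  cost 4 ≤ 4, done

(a | b)   [cost 4]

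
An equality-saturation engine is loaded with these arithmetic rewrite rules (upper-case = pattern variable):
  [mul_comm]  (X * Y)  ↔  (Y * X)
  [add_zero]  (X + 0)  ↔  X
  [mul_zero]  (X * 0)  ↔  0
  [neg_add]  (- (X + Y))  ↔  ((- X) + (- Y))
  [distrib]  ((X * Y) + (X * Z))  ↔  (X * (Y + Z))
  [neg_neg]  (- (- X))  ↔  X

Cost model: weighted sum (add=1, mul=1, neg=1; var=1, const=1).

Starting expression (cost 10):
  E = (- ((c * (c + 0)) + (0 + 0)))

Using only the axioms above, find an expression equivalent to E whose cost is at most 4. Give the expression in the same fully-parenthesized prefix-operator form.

(- (c * c))   [cost 4]

(1) (0 + 0)  =[add_zero →]=  0    ⊢ (- ((c * (c + 0)) + 0))
(2) ((c * (c + 0)) + 0)  =[add_zero →]=  (c * (c + 0))    ⊢ (- (c * (c + 0)))
(3) (c + 0)  =[add_zero →]=  c    ⊢ cost 4, within 4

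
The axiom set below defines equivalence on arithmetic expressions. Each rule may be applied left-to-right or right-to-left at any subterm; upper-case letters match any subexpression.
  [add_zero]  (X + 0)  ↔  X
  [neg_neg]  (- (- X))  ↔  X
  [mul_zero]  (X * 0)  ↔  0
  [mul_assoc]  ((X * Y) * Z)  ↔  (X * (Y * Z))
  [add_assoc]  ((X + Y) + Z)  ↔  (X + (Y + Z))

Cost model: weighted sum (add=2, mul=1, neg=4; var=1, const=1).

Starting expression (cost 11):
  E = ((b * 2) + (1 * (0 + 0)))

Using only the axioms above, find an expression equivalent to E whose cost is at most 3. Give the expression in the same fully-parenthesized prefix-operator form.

(b * 2)   [cost 3]

step 1: add_zero (→) rewrites (0 + 0) into 0, now ((b * 2) + (1 * 0))
step 2: mul_zero (→) rewrites (1 * 0) into 0, now ((b * 2) + 0)
step 3: add_zero (→) rewrites ((b * 2) + 0) into (b * 2), reaching cost 3 (bound 3)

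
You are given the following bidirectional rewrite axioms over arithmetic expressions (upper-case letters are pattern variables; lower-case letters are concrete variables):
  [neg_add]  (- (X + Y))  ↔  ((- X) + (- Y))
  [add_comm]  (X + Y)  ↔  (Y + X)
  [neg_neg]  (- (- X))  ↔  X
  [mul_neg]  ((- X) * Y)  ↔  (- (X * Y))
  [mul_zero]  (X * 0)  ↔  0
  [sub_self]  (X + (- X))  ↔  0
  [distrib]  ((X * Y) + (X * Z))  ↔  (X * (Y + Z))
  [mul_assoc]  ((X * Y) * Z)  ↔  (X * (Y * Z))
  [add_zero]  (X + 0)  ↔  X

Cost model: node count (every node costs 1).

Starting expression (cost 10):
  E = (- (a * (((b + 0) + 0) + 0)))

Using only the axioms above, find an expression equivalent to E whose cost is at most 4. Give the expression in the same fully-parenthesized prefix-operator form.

(- (a * b))   [cost 4]

step 1: add_zero (→) rewrites ((b + 0) + 0) into (b + 0), now (- (a * ((b + 0) + 0)))
step 2: add_zero (→) rewrites ((b + 0) + 0) into (b + 0), now (- (a * (b + 0)))
step 3: add_zero (→) rewrites (b + 0) into b, reaching cost 4 (bound 4)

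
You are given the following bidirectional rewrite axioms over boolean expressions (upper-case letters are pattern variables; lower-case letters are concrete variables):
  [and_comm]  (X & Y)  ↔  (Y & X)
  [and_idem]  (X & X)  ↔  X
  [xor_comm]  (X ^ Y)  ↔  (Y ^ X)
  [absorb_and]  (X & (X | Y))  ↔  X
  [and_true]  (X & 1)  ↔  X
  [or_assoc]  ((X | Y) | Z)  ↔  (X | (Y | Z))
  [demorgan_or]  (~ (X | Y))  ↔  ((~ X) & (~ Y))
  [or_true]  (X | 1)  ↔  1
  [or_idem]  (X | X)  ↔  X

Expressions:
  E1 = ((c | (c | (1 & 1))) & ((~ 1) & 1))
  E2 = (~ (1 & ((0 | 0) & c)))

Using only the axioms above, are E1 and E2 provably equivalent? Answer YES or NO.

All listed rules preserve value, hence provable equivalence implies equal values everywhere; look for a separating assignment.
c=0 gives E1 ↦ 0, E2 ↦ 1; values differ ⇒ not provably equivalent.

NO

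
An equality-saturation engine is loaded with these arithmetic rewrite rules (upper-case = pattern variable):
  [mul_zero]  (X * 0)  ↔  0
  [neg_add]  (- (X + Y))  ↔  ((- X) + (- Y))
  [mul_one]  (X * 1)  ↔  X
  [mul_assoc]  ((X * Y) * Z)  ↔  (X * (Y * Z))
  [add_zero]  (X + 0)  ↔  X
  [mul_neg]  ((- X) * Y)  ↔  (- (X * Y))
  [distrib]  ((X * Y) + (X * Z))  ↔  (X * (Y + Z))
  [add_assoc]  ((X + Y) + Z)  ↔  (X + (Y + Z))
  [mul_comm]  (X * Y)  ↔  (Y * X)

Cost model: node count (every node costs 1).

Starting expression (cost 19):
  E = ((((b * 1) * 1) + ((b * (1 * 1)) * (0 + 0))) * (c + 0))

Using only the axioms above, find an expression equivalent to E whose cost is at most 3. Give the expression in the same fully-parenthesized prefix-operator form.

(c * b)   [cost 3]

(1) (1 * 1)  =[mul_one →]=  1    ⊢ ((((b * 1) * 1) + ((b * 1) * (0 + 0))) * (c + 0))
(2) (0 + 0)  =[add_zero →]=  0    ⊢ ((((b * 1) * 1) + ((b * 1) * 0)) * (c + 0))
(3) ((((b * 1) * 1) + ((b * 1) * 0)) * (c + 0))  =[mul_comm →]=  ((c + 0) * (((b * 1) * 1) + ((b * 1) * 0)))
(4) (c + 0)  =[add_zero →]=  c    ⊢ (c * (((b * 1) * 1) + ((b * 1) * 0)))
(5) (((b * 1) * 1) + ((b * 1) * 0))  =[distrib →]=  ((b * 1) * (1 + 0))    ⊢ (c * ((b * 1) * (1 + 0)))
(6) (1 + 0)  =[add_zero →]=  1    ⊢ (c * ((b * 1) * 1))
(7) (b * 1)  =[mul_one →]=  b    ⊢ (c * (b * 1))
(8) (b * 1)  =[mul_one →]=  b    ⊢ cost 3, within 3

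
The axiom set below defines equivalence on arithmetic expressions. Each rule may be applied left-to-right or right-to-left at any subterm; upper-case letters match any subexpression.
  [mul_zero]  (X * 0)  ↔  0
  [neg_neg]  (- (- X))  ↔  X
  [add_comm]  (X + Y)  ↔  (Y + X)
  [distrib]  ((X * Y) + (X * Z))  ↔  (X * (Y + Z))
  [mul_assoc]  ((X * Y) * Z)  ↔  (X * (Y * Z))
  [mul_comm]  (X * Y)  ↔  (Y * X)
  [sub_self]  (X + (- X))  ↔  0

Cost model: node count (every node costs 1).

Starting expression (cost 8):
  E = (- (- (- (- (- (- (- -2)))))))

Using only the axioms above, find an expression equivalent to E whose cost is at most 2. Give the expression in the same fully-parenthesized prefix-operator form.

1. [neg_neg →] (- (- -2))  →  -2;  E = (- (- (- (- (- -2)))))
2. [neg_neg →] (- (- (- -2)))  →  (- -2);  E = (- (- (- -2)))
3. [neg_neg →] (- (- -2))  →  -2;  cost 2 ≤ 2, done

(- -2)   [cost 2]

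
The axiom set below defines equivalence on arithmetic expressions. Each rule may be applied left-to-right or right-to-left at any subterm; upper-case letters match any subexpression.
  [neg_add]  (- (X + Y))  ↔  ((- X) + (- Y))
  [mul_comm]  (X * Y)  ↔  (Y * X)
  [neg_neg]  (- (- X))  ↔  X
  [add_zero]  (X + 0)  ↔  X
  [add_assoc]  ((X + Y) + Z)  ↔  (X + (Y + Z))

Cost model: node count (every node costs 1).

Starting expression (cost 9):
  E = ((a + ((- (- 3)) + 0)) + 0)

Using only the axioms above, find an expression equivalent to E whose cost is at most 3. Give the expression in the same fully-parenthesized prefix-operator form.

(1) ((- (- 3)) + 0)  =[add_zero →]=  (- (- 3))    ⊢ ((a + (- (- 3))) + 0)
(2) (- (- 3))  =[neg_neg →]=  3    ⊢ ((a + 3) + 0)
(3) ((a + 3) + 0)  =[add_zero →]=  (a + 3)    ⊢ cost 3, within 3

(a + 3)   [cost 3]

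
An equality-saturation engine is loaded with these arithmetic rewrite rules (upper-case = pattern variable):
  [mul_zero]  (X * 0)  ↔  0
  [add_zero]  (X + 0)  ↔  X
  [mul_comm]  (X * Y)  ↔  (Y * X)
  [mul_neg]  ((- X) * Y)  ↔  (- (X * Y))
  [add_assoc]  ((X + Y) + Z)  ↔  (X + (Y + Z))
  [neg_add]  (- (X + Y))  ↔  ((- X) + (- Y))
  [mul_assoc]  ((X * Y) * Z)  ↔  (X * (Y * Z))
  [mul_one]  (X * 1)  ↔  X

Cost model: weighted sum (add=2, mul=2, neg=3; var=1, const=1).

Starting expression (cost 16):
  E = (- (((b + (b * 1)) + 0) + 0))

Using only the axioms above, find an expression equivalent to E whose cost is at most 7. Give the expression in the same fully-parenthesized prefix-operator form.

1. [mul_one →] (b * 1)  →  b;  E = (- (((b + b) + 0) + 0))
2. [add_zero →] (((b + b) + 0) + 0)  →  ((b + b) + 0);  E = (- ((b + b) + 0))
3. [add_zero →] ((b + b) + 0)  →  (b + b);  cost 7 ≤ 7, done

(- (b + b))   [cost 7]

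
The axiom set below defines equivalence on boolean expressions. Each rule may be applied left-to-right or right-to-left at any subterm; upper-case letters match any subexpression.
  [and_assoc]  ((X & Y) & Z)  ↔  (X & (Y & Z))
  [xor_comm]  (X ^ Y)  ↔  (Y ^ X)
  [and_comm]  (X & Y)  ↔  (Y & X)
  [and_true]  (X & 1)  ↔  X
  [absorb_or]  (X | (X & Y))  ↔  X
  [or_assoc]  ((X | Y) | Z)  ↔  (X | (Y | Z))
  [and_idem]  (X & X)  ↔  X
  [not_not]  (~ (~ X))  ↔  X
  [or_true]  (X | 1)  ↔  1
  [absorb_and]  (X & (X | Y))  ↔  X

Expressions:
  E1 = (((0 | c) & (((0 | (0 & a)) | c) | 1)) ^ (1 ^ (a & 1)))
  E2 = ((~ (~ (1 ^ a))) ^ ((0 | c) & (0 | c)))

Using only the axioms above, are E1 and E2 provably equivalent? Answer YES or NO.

YES

step 1: absorb_or (→) rewrites (0 | (0 & a)) into 0, now (((0 | c) & ((0 | c) | 1)) ^ (1 ^ (a & 1)))
step 2: absorb_and (→) rewrites ((0 | c) & ((0 | c) | 1)) into (0 | c), now ((0 | c) ^ (1 ^ (a & 1)))
step 3: and_true (→) rewrites (a & 1) into a, now ((0 | c) ^ (1 ^ a))
step 4: not_not (←) rewrites (1 ^ a) into (~ (~ (1 ^ a))), now ((0 | c) ^ (~ (~ (1 ^ a))))
step 5: xor_comm (→) rewrites ((0 | c) ^ (~ (~ (1 ^ a)))) into ((~ (~ (1 ^ a))) ^ (0 | c))
step 6: and_idem (←) rewrites (0 | c) into ((0 | c) & (0 | c)), which is E2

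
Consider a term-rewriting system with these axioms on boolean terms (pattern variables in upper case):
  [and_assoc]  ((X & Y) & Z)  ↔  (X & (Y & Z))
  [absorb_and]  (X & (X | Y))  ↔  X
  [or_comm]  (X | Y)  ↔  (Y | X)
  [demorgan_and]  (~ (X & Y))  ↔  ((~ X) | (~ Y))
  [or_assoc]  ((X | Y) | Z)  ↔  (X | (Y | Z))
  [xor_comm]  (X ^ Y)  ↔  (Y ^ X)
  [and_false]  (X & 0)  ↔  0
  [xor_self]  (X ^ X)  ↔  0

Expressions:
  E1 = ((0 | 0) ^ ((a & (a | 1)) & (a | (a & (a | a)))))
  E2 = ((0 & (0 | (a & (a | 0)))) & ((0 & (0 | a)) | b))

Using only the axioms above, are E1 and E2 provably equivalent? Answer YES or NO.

NO

Every axiom is a valid identity, so a rewrite proof would force E1 and E2 to agree under every assignment.
At a=1, b=0: E1 = 1 but E2 = 0; they differ, so no derivation exists.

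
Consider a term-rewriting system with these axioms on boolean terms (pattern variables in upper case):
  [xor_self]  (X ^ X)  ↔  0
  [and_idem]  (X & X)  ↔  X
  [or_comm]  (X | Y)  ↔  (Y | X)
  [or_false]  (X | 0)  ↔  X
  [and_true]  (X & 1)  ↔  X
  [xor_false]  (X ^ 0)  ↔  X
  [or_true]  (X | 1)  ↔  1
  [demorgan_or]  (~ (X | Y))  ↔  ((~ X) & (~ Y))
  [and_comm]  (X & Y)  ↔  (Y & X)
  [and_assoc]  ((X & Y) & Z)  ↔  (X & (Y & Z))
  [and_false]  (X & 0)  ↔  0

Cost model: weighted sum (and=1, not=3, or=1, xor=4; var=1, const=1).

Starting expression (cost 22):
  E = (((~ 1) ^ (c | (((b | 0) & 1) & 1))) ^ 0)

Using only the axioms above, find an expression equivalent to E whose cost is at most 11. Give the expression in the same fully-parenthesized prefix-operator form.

((~ 1) ^ (c | b))   [cost 11]

(1) ((b | 0) & 1)  =[and_true →]=  (b | 0)    ⊢ (((~ 1) ^ (c | ((b | 0) & 1))) ^ 0)
(2) (b | 0)  =[or_false →]=  b    ⊢ (((~ 1) ^ (c | (b & 1))) ^ 0)
(3) (((~ 1) ^ (c | (b & 1))) ^ 0)  =[xor_false →]=  ((~ 1) ^ (c | (b & 1)))
(4) (b & 1)  =[and_true →]=  b    ⊢ cost 11, within 11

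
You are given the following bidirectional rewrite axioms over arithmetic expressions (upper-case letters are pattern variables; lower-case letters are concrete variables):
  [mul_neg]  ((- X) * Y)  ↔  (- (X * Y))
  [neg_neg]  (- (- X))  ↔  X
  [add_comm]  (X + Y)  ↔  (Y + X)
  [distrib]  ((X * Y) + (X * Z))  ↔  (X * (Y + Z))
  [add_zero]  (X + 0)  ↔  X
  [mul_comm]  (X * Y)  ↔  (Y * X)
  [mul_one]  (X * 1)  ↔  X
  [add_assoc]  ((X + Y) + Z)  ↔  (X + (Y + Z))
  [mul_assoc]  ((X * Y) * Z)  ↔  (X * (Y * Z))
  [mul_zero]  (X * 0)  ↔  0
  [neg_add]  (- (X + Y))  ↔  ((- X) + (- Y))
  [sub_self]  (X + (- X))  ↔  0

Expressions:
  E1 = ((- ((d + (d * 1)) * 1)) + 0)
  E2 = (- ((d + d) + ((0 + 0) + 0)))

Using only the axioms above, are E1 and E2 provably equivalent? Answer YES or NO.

YES

step 1: mul_one (→) rewrites (d * 1) into d, now ((- ((d + d) * 1)) + 0)
step 2: mul_one (→) rewrites ((d + d) * 1) into (d + d), now ((- (d + d)) + 0)
step 3: add_zero (→) rewrites ((- (d + d)) + 0) into (- (d + d))
step 4: add_zero (←) rewrites (d + d) into ((d + d) + 0), now (- ((d + d) + 0))
step 5: add_zero (←) rewrites 0 into (0 + 0), now (- ((d + d) + (0 + 0)))
step 6: add_zero (←) rewrites (0 + 0) into ((0 + 0) + 0), which is E2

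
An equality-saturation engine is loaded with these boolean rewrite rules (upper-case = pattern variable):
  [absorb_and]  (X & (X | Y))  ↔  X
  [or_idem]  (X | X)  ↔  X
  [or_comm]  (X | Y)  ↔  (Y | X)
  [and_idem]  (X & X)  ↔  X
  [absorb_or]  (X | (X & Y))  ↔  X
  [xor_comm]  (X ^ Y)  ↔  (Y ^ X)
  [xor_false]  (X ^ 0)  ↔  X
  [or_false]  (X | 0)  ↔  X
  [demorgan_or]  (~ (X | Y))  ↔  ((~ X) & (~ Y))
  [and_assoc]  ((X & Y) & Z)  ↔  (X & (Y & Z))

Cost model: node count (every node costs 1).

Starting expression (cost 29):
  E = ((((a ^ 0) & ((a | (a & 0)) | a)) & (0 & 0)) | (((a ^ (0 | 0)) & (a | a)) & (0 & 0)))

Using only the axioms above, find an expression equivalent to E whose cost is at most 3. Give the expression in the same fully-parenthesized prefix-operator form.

(a & 0)   [cost 3]

1. [absorb_or →] (a | (a & 0))  →  a;  E = ((((a ^ 0) & (a | a)) & (0 & 0)) | (((a ^ (0 | 0)) & (a | a)) & (0 & 0)))
2. [or_false →] (0 | 0)  →  0;  E = ((((a ^ 0) & (a | a)) & (0 & 0)) | (((a ^ 0) & (a | a)) & (0 & 0)))
3. [or_idem →] ((((a ^ 0) & (a | a)) & (0 & 0)) | (((a ^ 0) & (a | a)) & (0 & 0)))  →  (((a ^ 0) & (a | a)) & (0 & 0))
4. [and_idem →] (0 & 0)  →  0;  E = (((a ^ 0) & (a | a)) & 0)
5. [xor_false →] (a ^ 0)  →  a;  E = ((a & (a | a)) & 0)
6. [absorb_and →] (a & (a | a))  →  a;  cost 3 ≤ 3, done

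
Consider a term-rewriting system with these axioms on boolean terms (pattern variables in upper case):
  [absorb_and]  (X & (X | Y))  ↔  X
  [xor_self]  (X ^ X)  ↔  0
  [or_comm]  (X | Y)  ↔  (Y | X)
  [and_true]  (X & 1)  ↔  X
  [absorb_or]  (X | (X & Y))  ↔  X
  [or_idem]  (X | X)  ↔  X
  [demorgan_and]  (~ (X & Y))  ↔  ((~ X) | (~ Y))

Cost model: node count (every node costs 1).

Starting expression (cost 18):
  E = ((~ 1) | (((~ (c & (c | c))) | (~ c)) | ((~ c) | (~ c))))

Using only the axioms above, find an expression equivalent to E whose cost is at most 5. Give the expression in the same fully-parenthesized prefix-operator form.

((~ 1) | (~ c))   [cost 5]

step 1: absorb_and (→) rewrites (c & (c | c)) into c, now ((~ 1) | (((~ c) | (~ c)) | ((~ c) | (~ c))))
step 2: or_idem (→) rewrites (((~ c) | (~ c)) | ((~ c) | (~ c))) into ((~ c) | (~ c)), now ((~ 1) | ((~ c) | (~ c)))
step 3: or_idem (→) rewrites ((~ c) | (~ c)) into (~ c), reaching cost 5 (bound 5)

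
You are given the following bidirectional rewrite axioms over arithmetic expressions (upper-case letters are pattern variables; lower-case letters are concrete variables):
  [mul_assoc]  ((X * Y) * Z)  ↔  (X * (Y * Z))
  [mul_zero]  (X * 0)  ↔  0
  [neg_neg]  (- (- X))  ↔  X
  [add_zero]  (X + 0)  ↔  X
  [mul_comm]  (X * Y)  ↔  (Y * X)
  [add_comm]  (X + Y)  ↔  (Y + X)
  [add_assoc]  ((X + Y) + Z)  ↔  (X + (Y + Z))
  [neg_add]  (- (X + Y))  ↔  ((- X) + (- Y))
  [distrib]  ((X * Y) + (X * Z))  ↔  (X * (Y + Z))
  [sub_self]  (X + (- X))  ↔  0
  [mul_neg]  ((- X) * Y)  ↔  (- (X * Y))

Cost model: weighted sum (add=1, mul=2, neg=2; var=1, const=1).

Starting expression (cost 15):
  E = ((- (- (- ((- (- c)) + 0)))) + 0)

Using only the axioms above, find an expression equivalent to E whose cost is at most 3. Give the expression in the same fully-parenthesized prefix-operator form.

(1) (- (- c))  =[neg_neg →]=  c    ⊢ ((- (- (- (c + 0)))) + 0)
(2) ((- (- (- (c + 0)))) + 0)  =[add_zero →]=  (- (- (- (c + 0))))
(3) (- (- (- (c + 0))))  =[neg_neg →]=  (- (c + 0))
(4) (c + 0)  =[add_zero →]=  c    ⊢ cost 3, within 3

(- c)   [cost 3]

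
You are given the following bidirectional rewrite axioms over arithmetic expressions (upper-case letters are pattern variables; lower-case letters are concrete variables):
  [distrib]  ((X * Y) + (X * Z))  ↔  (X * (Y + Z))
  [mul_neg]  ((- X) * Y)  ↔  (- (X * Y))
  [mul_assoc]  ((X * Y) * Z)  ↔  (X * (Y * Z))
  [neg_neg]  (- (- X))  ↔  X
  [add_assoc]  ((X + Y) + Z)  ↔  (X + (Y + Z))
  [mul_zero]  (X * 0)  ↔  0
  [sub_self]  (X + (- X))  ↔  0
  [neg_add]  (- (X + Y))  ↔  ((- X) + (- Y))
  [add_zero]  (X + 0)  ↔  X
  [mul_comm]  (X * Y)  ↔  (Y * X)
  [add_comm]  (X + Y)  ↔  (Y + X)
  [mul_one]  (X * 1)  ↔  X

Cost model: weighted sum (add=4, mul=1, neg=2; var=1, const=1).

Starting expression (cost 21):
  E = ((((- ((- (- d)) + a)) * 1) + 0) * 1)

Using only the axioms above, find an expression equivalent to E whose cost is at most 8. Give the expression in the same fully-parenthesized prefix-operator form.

(- (d + a))   [cost 8]

1. [neg_neg →] (- (- d))  →  d;  E = ((((- (d + a)) * 1) + 0) * 1)
2. [mul_one →] ((((- (d + a)) * 1) + 0) * 1)  →  (((- (d + a)) * 1) + 0)
3. [add_zero →] (((- (d + a)) * 1) + 0)  →  ((- (d + a)) * 1)
4. [mul_one →] ((- (d + a)) * 1)  →  (- (d + a));  cost 8 ≤ 8, done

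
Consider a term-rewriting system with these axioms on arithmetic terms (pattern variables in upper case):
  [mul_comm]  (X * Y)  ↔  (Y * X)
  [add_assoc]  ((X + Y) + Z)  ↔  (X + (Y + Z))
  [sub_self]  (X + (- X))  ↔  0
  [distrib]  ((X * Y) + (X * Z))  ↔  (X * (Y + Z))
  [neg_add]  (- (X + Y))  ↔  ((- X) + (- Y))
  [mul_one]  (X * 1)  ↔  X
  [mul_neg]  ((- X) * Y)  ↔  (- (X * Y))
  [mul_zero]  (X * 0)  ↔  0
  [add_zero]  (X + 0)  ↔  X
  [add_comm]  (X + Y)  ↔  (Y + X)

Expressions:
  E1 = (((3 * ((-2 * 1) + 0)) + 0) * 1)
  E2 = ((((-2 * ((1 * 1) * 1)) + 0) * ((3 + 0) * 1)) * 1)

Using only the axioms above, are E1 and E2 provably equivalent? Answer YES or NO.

YES

1. [add_zero →] ((-2 * 1) + 0)  →  (-2 * 1);  E1 = (((3 * (-2 * 1)) + 0) * 1)
2. [mul_one →] (((3 * (-2 * 1)) + 0) * 1)  →  ((3 * (-2 * 1)) + 0)
3. [mul_one →] (-2 * 1)  →  -2;  E1 = ((3 * -2) + 0)
4. [add_zero →] ((3 * -2) + 0)  →  (3 * -2)
5. [add_zero ←] -2  →  (-2 + 0);  E1 = (3 * (-2 + 0))
6. [mul_one ←] -2  →  (-2 * 1);  E1 = (3 * ((-2 * 1) + 0))
7. [mul_one ←] 1  →  (1 * 1);  E1 = (3 * ((-2 * (1 * 1)) + 0))
8. [mul_comm →] (3 * ((-2 * (1 * 1)) + 0))  →  (((-2 * (1 * 1)) + 0) * 3)
9. [mul_one ←] 3  →  (3 * 1);  E1 = (((-2 * (1 * 1)) + 0) * (3 * 1))
10. [mul_one ←] 1  →  (1 * 1);  E1 = (((-2 * ((1 * 1) * 1)) + 0) * (3 * 1))
11. [add_zero ←] 3  →  (3 + 0);  E1 = (((-2 * ((1 * 1) * 1)) + 0) * ((3 + 0) * 1))
12. [mul_one ←] (((-2 * ((1 * 1) * 1)) + 0) * ((3 + 0) * 1))  →  ((((-2 * ((1 * 1) * 1)) + 0) * ((3 + 0) * 1)) * 1);  this is E2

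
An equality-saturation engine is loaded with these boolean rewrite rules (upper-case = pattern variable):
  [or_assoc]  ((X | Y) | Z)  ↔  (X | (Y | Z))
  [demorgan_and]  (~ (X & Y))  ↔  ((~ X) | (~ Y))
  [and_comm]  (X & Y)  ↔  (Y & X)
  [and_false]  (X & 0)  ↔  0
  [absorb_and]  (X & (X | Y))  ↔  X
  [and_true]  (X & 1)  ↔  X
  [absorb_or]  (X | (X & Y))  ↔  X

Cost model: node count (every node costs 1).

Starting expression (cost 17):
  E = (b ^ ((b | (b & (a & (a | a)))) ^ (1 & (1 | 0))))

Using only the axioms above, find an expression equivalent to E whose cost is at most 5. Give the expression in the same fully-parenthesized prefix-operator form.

step 1: absorb_and (→) rewrites (a & (a | a)) into a, now (b ^ ((b | (b & a)) ^ (1 & (1 | 0))))
step 2: absorb_and (→) rewrites (1 & (1 | 0)) into 1, now (b ^ ((b | (b & a)) ^ 1))
step 3: absorb_or (→) rewrites (b | (b & a)) into b, reaching cost 5 (bound 5)

(b ^ (b ^ 1))   [cost 5]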